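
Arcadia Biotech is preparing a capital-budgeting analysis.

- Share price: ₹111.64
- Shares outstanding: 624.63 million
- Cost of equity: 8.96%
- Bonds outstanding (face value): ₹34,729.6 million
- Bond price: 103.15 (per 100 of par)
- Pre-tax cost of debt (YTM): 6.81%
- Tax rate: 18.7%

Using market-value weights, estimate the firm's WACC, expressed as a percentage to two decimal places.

7.80%

Market value of equity E = 111.64 × 624.63m = 69733.6932m. Market value of debt D = 34729.6m × 103.15/100 = 35823.5824m.
Total capital V = 69733.6932 + 35823.5824 = 105557.2756.
Equity: weight = 69733.6932/105557.2756 = 0.6606; cost = 8.96%.
Bonds outstanding: weight = 35823.5824/105557.2756 = 0.3394; after-tax cost = 6.81% × (1 − 18.7%) = 5.5365%.
WACC = 0.6606 × 8.9600% + 0.3394 × 5.5365% = 7.7982%.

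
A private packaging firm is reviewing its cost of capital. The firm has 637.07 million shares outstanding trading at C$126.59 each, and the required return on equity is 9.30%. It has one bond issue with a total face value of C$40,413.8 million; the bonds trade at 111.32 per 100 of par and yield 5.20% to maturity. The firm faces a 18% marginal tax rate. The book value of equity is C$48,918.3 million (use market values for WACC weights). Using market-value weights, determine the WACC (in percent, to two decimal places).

7.50%

Market value of equity E = 126.59 × 637.07m = 80646.6913m. Market value of debt D = 40413.8m × 111.32/100 = 44988.64216m.
Total capital V = 80646.6913 + 44988.64216 = 125635.33346.
Equity: weight = 80646.6913/125635.33346 = 0.6419; cost = 9.3%.
Bonds outstanding: weight = 44988.64216/125635.33346 = 0.3581; after-tax cost = 5.2% × (1 − 18%) = 4.2640%.
WACC = 0.6419 × 9.3000% + 0.3581 × 4.2640% = 7.4967%.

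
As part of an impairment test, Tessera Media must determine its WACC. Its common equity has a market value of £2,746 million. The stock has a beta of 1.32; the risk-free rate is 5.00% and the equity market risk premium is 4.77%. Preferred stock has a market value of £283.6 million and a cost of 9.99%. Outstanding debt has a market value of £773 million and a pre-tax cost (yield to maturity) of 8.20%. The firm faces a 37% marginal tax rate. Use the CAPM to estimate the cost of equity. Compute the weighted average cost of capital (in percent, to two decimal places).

9.95%

Cost of equity via CAPM: Re = 5.0% + 1.32 × 4.77% = 11.2964%.
Total capital V = 2746 + 283.6 + 773 = 3802.6.
Equity: weight = 2746/3802.6 = 0.7221; cost = 11.2964%.
Preferred: weight = 283.6/3802.6 = 0.0746; cost = 9.99%.
Debt: weight = 773/3802.6 = 0.2033; after-tax cost = 8.2% × (1 − 37%) = 5.1660%.
WACC = 0.7221 × 11.2964% + 0.0746 × 9.9900% + 0.2033 × 5.1660% = 9.9528%.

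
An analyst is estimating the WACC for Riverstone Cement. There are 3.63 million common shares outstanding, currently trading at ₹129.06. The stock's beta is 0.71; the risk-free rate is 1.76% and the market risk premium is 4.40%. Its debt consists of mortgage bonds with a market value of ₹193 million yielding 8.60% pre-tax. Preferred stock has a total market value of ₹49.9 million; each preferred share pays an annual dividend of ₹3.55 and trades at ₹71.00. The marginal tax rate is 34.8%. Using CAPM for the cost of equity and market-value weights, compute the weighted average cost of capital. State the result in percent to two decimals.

5.09%

Cost of equity via CAPM: Re = 1.76% + 0.71 × 4.4% = 4.8840%.
Cost of preferred: Rp = 3.55 / 71.0 = 5.0000%.
Market value of equity E = 129.06 × 3.63m = 468.4878m.
Total capital V = 468.4878 + 49.9 + 193 = 711.3878.
Equity: weight = 468.4878/711.3878 = 0.6586; cost = 4.884%.
Preferred: weight = 49.9/711.3878 = 0.0701; cost = 5%.
Mortgage bonds: weight = 193/711.3878 = 0.2713; after-tax cost = 8.6% × (1 − 34.8%) = 5.6072%.
WACC = 0.6586 × 4.8840% + 0.0701 × 5.0000% + 0.2713 × 5.6072% = 5.0883%.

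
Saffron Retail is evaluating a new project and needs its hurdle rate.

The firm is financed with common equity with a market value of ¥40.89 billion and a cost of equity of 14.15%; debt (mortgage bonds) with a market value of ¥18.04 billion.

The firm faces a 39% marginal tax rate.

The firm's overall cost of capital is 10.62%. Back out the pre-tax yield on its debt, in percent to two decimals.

Total capital V = 40.89 + 18.04 = 58.93.
Equity weight = 40.89/58.93 = 0.6939.
Mortgage bonds weight = 18.04/58.93 = 0.3061.
Equity contribution = 0.6939 × 14.15% = 9.8183%.
Remaining for debt = 10.62% − 9.8183% = 0.8017%.
Rd × (1 − 39%) × 0.3061 = 0.8017%  ⇒  Rd = 4.2931%.

4.29%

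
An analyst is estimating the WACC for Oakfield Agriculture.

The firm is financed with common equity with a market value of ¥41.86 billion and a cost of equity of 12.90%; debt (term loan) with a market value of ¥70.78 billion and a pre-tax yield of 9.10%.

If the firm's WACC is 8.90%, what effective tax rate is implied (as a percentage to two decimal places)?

Total capital V = 41.86 + 70.78 = 112.64.
Equity weight = 41.86/112.64 = 0.3716.
Term loan weight = 70.78/112.64 = 0.6284.
Equity contribution = 0.3716 × 12.9% = 4.7940%.
Debt contribution must be 8.9% − 4.7940% = 4.1060%.
0.6284 × 9.1% × (1 − T) = 4.1060%  ⇒  (1 − T) = 0.7181.
T = 28.1938%.

28.19%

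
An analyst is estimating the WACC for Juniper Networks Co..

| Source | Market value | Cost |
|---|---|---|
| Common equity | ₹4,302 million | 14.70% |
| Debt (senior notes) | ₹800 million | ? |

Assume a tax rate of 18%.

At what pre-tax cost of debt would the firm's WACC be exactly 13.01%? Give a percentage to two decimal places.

Total capital V = 4302 + 800 = 5102.
Equity weight = 4302/5102 = 0.8432.
Senior notes weight = 800/5102 = 0.1568.
Equity contribution = 0.8432 × 14.7% = 12.3950%.
Remaining for debt = 13.01% − 12.3950% = 0.6150%.
Rd × (1 − 18%) × 0.1568 = 0.6150%  ⇒  Rd = 4.7830%.

4.78%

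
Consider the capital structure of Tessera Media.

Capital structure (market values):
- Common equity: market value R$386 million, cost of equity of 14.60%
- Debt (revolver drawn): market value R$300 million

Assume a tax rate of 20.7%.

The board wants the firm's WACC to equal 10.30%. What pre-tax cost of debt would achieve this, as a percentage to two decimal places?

6.01%

Total capital V = 386 + 300 = 686.
Equity weight = 386/686 = 0.5627.
Revolver drawn weight = 300/686 = 0.4373.
Equity contribution = 0.5627 × 14.6% = 8.2152%.
Remaining for debt = 10.3% − 8.2152% = 2.0848%.
Rd × (1 − 20.7%) × 0.4373 = 2.0848%  ⇒  Rd = 6.0118%.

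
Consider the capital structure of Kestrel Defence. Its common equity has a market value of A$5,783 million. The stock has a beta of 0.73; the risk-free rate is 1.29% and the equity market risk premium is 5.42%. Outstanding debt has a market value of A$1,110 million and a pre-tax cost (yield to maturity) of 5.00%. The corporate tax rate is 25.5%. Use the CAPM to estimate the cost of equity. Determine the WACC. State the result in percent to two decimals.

Cost of equity via CAPM: Re = 1.29% + 0.73 × 5.42% = 5.2466%.
Total capital V = 5783 + 1110 = 6893.
Equity: weight = 5783/6893 = 0.8390; cost = 5.2466%.
Debt: weight = 1110/6893 = 0.1610; after-tax cost = 5% × (1 − 25.5%) = 3.7250%.
WACC = 0.8390 × 5.2466% + 0.1610 × 3.7250% = 5.0016%.

5.00%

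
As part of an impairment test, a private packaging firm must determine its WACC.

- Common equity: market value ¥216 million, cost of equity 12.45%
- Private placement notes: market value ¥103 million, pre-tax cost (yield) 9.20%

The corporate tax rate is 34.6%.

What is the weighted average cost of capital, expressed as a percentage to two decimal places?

Total capital V = 216 + 103 = 319.
Equity: weight = 216/319 = 0.6771; cost = 12.45%.
Private placement notes: weight = 103/319 = 0.3229; after-tax cost = 9.2% × (1 − 34.6%) = 6.0168%.
WACC = 0.6771 × 12.4500% + 0.3229 × 6.0168% = 10.3728%.

10.37%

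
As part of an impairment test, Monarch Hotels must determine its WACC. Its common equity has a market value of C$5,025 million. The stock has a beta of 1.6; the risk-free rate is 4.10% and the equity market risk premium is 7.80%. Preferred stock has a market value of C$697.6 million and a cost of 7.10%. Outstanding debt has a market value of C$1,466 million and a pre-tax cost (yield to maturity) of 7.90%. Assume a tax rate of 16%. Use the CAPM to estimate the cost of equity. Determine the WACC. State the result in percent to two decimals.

13.63%

Cost of equity via CAPM: Re = 4.1% + 1.6 × 7.8% = 16.5800%.
Total capital V = 5025 + 697.6 + 1466 = 7188.6.
Equity: weight = 5025/7188.6 = 0.6990; cost = 16.58%.
Preferred: weight = 697.6/7188.6 = 0.0970; cost = 7.1%.
Debt: weight = 1466/7188.6 = 0.2039; after-tax cost = 7.9% × (1 − 16%) = 6.6360%.
WACC = 0.6990 × 16.5800% + 0.0970 × 7.1000% + 0.2039 × 6.6360% = 13.6321%.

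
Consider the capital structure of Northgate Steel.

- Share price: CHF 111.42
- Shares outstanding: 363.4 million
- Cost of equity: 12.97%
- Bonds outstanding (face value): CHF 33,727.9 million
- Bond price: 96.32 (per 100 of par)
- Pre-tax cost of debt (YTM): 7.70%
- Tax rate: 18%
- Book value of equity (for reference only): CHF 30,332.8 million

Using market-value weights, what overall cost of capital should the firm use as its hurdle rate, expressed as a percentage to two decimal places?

Market value of equity E = 111.42 × 363.4m = 40490.028m. Market value of debt D = 33727.9m × 96.32/100 = 32486.71328m.
Total capital V = 40490.028 + 32486.71328 = 72976.74128.
Equity: weight = 40490.028/72976.74128 = 0.5548; cost = 12.97%.
Bonds outstanding: weight = 32486.71328/72976.74128 = 0.4452; after-tax cost = 7.7% × (1 − 18%) = 6.3140%.
WACC = 0.5548 × 12.9700% + 0.4452 × 6.3140% = 10.0070%.

10.01%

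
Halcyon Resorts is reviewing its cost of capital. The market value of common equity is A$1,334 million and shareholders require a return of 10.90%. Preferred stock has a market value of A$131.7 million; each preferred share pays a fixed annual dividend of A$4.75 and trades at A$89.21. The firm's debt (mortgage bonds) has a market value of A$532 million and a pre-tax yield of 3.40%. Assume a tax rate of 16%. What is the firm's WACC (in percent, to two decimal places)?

Cost of preferred: Rp = 4.75 / 89.21 = 5.3245%.
Total capital V = 1334 + 131.7 + 532 = 1997.7.
Equity: weight = 1334/1997.7 = 0.6678; cost = 10.9%.
Preferred: weight = 131.7/1997.7 = 0.0659; cost = 5.3245%.
Mortgage bonds: weight = 532/1997.7 = 0.2663; after-tax cost = 3.4% × (1 − 16%) = 2.8560%.
WACC = 0.6678 × 10.9000% + 0.0659 × 5.3245% + 0.2663 × 2.8560% = 8.3903%.

8.39%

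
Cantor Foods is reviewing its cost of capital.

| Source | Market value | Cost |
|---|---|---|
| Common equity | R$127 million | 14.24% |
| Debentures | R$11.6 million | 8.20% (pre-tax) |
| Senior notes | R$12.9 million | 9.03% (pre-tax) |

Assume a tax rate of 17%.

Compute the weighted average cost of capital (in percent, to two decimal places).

Total capital V = 127 + 11.6 + 12.9 = 151.5.
Equity: weight = 127/151.5 = 0.8383; cost = 14.24%.
Debentures: weight = 11.6/151.5 = 0.0766; after-tax cost = 8.2% × (1 − 17%) = 6.8060%.
Senior notes: weight = 12.9/151.5 = 0.0851; after-tax cost = 9.03% × (1 − 17%) = 7.4949%.
WACC = 0.8383 × 14.2400% + 0.0766 × 6.8060% + 0.0851 × 7.4949% = 13.0965%.

13.10%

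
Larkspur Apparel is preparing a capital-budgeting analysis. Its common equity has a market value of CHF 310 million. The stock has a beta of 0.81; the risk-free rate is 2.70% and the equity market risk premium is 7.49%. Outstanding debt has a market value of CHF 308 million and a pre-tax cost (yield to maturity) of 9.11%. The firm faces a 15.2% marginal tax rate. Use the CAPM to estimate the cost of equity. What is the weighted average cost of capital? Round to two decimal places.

8.25%

Cost of equity via CAPM: Re = 2.7% + 0.81 × 7.49% = 8.7669%.
Total capital V = 310 + 308 = 618.
Equity: weight = 310/618 = 0.5016; cost = 8.7669%.
Debt: weight = 308/618 = 0.4984; after-tax cost = 9.11% × (1 − 15.2%) = 7.7253%.
WACC = 0.5016 × 8.7669% + 0.4984 × 7.7253% = 8.2478%.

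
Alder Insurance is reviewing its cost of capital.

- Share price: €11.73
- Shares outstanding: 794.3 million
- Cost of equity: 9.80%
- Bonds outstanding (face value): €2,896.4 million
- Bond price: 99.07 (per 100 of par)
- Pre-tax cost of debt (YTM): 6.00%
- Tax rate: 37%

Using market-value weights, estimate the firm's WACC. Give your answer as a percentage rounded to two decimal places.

Market value of equity E = 11.73 × 794.3m = 9317.139m. Market value of debt D = 2896.4m × 99.07/100 = 2869.46348m.
Total capital V = 9317.139 + 2869.46348 = 12186.60248.
Equity: weight = 9317.139/12186.60248 = 0.7645; cost = 9.8%.
Bonds outstanding: weight = 2869.46348/12186.60248 = 0.2355; after-tax cost = 6% × (1 − 37%) = 3.7800%.
WACC = 0.7645 × 9.8000% + 0.2355 × 3.7800% = 8.3825%.

8.38%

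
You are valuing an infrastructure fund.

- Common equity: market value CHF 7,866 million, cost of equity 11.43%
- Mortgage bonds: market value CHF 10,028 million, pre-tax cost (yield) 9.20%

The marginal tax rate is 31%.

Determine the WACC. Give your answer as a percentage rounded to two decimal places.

Total capital V = 7866 + 10028 = 17894.
Equity: weight = 7866/17894 = 0.4396; cost = 11.43%.
Mortgage bonds: weight = 10028/17894 = 0.5604; after-tax cost = 9.2% × (1 − 31%) = 6.3480%.
WACC = 0.4396 × 11.4300% + 0.5604 × 6.3480% = 8.5820%.

8.58%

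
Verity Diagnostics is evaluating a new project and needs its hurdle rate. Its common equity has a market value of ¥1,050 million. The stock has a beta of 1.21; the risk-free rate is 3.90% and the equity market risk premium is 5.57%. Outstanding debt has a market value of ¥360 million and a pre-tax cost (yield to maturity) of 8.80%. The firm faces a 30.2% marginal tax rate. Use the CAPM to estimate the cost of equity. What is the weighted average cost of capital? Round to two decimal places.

Cost of equity via CAPM: Re = 3.9% + 1.21 × 5.57% = 10.6397%.
Total capital V = 1050 + 360 = 1410.
Equity: weight = 1050/1410 = 0.7447; cost = 10.6397%.
Debt: weight = 360/1410 = 0.2553; after-tax cost = 8.8% × (1 − 30.2%) = 6.1424%.
WACC = 0.7447 × 10.6397% + 0.2553 × 6.1424% = 9.4915%.

9.49%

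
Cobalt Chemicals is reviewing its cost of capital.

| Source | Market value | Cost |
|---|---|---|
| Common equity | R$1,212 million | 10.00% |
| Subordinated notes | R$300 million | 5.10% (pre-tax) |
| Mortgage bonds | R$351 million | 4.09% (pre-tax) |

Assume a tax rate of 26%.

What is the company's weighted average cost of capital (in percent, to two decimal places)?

7.68%

Total capital V = 1212 + 300 + 351 = 1863.
Equity: weight = 1212/1863 = 0.6506; cost = 10%.
Subordinated notes: weight = 300/1863 = 0.1610; after-tax cost = 5.1% × (1 − 26%) = 3.7740%.
Mortgage bonds: weight = 351/1863 = 0.1884; after-tax cost = 4.09% × (1 − 26%) = 3.0266%.
WACC = 0.6506 × 10.0000% + 0.1610 × 3.7740% + 0.1884 × 3.0266% = 7.6836%.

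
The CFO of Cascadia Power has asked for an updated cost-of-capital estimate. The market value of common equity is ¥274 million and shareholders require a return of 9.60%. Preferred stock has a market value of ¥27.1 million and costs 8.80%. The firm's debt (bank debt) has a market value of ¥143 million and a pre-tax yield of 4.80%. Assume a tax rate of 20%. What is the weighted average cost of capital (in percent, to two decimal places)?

Total capital V = 274 + 27.1 + 143 = 444.1.
Equity: weight = 274/444.1 = 0.6170; cost = 9.6%.
Preferred: weight = 27.1/444.1 = 0.0610; cost = 8.8%.
Bank debt: weight = 143/444.1 = 0.3220; after-tax cost = 4.8% × (1 − 20%) = 3.8400%.
WACC = 0.6170 × 9.6000% + 0.0610 × 8.8000% + 0.3220 × 3.8400% = 7.6965%.

7.70%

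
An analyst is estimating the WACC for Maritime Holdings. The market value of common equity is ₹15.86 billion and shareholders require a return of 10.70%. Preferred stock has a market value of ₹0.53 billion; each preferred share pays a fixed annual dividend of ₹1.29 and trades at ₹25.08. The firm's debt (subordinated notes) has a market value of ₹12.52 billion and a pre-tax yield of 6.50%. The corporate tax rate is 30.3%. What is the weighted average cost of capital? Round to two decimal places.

7.93%

Cost of preferred: Rp = 1.29 / 25.08 = 5.1435%.
Total capital V = 15.86 + 0.53 + 12.52 = 28.91.
Equity: weight = 15.86/28.91 = 0.5486; cost = 10.7%.
Preferred: weight = 0.53/28.91 = 0.0183; cost = 5.1435%.
Subordinated notes: weight = 12.52/28.91 = 0.4331; after-tax cost = 6.5% × (1 − 30.3%) = 4.5305%.
WACC = 0.5486 × 10.7000% + 0.0183 × 5.1435% + 0.4331 × 4.5305% = 7.9263%.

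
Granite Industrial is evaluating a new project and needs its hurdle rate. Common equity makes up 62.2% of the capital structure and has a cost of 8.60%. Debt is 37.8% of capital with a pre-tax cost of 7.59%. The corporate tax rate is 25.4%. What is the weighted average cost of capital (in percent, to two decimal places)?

After-tax cost of debt = 7.59% × (1 − 25.4%) = 5.6621%.
WACC = 0.622 × 8.6000% + 0.378 × 5.6621% = 7.4895%.

7.49%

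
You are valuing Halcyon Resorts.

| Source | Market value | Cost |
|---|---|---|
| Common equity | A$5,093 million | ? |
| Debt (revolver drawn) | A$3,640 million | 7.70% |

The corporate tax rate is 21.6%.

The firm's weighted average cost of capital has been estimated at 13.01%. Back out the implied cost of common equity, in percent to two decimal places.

17.99%

Total capital V = 5093 + 3640 = 8733.
Equity weight = 5093/8733 = 0.5832.
Revolver drawn weight = 3640/8733 = 0.4168.
Debt contribution = 0.4168 × 7.7% × (1 − 21.6%) = 2.5162%.
Required equity contribution = 13.01% − 2.5162% = 10.4938%.
Re = 10.4938% / 0.5832 = 17.9938%.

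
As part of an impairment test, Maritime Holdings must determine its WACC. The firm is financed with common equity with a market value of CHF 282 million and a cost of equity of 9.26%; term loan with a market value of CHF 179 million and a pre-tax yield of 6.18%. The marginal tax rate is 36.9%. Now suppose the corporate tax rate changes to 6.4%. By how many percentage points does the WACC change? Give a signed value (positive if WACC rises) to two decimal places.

+0.73 pp

Current WACC:
Total capital V = 282 + 179 = 461.
Equity: weight = 282/461 = 0.6117; cost = 9.26%.
Term loan: weight = 179/461 = 0.3883; after-tax cost = 6.18% × (1 − 36.9%) = 3.8996%.
WACC = 0.6117 × 9.2600% + 0.3883 × 3.8996% = 7.1786%.
After the change:
Total capital V = 282 + 179 = 461.
Equity: weight = 282/461 = 0.6117; cost = 9.26%.
Term loan: weight = 179/461 = 0.3883; after-tax cost = 6.18% × (1 − 6.4%) = 5.7845%.
WACC = 0.6117 × 9.2600% + 0.3883 × 5.7845% = 7.9105%.
Change in WACC = 7.9105% − 7.1786% = 0.7319 pp.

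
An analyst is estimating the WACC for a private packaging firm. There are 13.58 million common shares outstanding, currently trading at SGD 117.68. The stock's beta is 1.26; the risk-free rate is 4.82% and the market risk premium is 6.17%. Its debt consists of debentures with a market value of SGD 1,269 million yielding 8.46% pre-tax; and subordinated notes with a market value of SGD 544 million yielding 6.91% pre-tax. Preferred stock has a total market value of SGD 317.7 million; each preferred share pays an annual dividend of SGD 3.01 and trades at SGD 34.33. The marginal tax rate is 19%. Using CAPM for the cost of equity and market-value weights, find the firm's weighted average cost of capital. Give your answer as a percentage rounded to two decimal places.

Cost of equity via CAPM: Re = 4.82% + 1.26 × 6.17% = 12.5942%.
Cost of preferred: Rp = 3.01 / 34.33 = 8.7678%.
Market value of equity E = 117.68 × 13.58m = 1598.0944m.
Total capital V = 1598.0944 + 317.7 + 1269 + 544 = 3728.7944.
Equity: weight = 1598.0944/3728.7944 = 0.4286; cost = 12.5942%.
Preferred: weight = 317.7/3728.7944 = 0.0852; cost = 8.7678%.
Debentures: weight = 1269/3728.7944 = 0.3403; after-tax cost = 8.46% × (1 − 19%) = 6.8526%.
Subordinated notes: weight = 544/3728.7944 = 0.1459; after-tax cost = 6.91% × (1 − 19%) = 5.5971%.
WACC = 0.4286 × 12.5942% + 0.0852 × 8.7678% + 0.3403 × 6.8526% + 0.1459 × 5.5971% = 9.2934%.

9.29%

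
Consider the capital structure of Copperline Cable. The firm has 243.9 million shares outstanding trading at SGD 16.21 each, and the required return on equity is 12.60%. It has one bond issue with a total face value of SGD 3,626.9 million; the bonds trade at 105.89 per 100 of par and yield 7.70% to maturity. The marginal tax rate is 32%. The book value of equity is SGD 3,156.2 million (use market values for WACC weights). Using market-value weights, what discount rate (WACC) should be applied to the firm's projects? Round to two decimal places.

Market value of equity E = 16.21 × 243.9m = 3953.619m. Market value of debt D = 3626.9m × 105.89/100 = 3840.52441m.
Total capital V = 3953.619 + 3840.52441 = 7794.14341.
Equity: weight = 3953.619/7794.14341 = 0.5073; cost = 12.6%.
Bonds outstanding: weight = 3840.52441/7794.14341 = 0.4927; after-tax cost = 7.7% × (1 − 32%) = 5.2360%.
WACC = 0.5073 × 12.6000% + 0.4927 × 5.2360% = 8.9714%.

8.97%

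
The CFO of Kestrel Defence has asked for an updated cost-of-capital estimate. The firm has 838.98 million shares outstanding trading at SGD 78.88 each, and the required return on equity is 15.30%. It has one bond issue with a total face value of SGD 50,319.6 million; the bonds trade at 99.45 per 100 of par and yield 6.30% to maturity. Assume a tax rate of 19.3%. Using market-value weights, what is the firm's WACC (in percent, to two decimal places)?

10.90%

Market value of equity E = 78.88 × 838.98m = 66178.7424m. Market value of debt D = 50319.6m × 99.45/100 = 50042.8422m.
Total capital V = 66178.7424 + 50042.8422 = 116221.5846.
Equity: weight = 66178.7424/116221.5846 = 0.5694; cost = 15.3%.
Bonds outstanding: weight = 50042.8422/116221.5846 = 0.4306; after-tax cost = 6.3% × (1 − 19.3%) = 5.0841%.
WACC = 0.5694 × 15.3000% + 0.4306 × 5.0841% = 10.9012%.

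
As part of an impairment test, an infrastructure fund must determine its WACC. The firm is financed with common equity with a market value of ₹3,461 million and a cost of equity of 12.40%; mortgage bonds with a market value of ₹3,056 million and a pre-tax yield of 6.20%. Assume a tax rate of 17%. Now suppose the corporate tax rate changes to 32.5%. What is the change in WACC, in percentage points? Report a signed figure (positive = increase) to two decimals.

-0.45 pp

Current WACC:
Total capital V = 3461 + 3056 = 6517.
Equity: weight = 3461/6517 = 0.5311; cost = 12.4%.
Mortgage bonds: weight = 3056/6517 = 0.4689; after-tax cost = 6.2% × (1 − 17%) = 5.1460%.
WACC = 0.5311 × 12.4000% + 0.4689 × 5.1460% = 8.9984%.
After the change:
Total capital V = 3461 + 3056 = 6517.
Equity: weight = 3461/6517 = 0.5311; cost = 12.4%.
Mortgage bonds: weight = 3056/6517 = 0.4689; after-tax cost = 6.2% × (1 − 32.5%) = 4.1850%.
WACC = 0.5311 × 12.4000% + 0.4689 × 4.1850% = 8.5478%.
Change in WACC = 8.5478% − 8.9984% = -0.4506 pp.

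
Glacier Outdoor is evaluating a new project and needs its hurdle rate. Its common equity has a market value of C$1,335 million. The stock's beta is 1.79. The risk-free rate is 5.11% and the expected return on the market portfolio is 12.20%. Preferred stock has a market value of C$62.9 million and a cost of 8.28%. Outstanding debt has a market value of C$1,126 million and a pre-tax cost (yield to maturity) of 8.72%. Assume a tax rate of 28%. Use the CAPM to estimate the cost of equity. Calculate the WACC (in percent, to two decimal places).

12.42%

Market risk premium = 12.2% − 5.11% = 7.09%.
Cost of equity via CAPM: Re = 5.11% + 1.79 × 7.09% = 17.8011%.
Total capital V = 1335 + 62.9 + 1126 = 2523.9.
Equity: weight = 1335/2523.9 = 0.5289; cost = 17.8011%.
Preferred: weight = 62.9/2523.9 = 0.0249; cost = 8.28%.
Debt: weight = 1126/2523.9 = 0.4461; after-tax cost = 8.72% × (1 − 28%) = 6.2784%.
WACC = 0.5289 × 17.8011% + 0.0249 × 8.2800% + 0.4461 × 6.2784% = 12.4231%.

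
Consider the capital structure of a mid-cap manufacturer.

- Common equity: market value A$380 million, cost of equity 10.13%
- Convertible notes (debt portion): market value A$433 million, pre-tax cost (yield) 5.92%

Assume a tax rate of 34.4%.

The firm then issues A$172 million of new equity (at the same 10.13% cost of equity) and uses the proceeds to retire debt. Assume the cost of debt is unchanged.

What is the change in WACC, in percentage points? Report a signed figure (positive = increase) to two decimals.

Current WACC:
Total capital V = 380 + 433 = 813.
Equity: weight = 380/813 = 0.4674; cost = 10.13%.
Convertible notes (debt portion): weight = 433/813 = 0.5326; after-tax cost = 5.92% × (1 − 34.4%) = 3.8835%.
WACC = 0.4674 × 10.1300% + 0.5326 × 3.8835% = 6.8032%.
After the change:
Total capital V = 552 + 261 = 813.
Equity: weight = 552/813 = 0.6790; cost = 10.13%.
Convertible notes (debt portion): weight = 261/813 = 0.3210; after-tax cost = 5.92% × (1 − 34.4%) = 3.8835%.
WACC = 0.6790 × 10.1300% + 0.3210 × 3.8835% = 8.1247%.
Change in WACC = 8.1247% − 6.8032% = 1.3215 pp.

+1.32 pp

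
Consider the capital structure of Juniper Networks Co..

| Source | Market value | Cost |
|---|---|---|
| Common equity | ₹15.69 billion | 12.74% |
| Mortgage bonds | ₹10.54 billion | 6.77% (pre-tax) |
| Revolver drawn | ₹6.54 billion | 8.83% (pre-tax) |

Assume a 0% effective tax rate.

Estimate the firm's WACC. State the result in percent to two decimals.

Total capital V = 15.69 + 10.54 + 6.54 = 32.77.
Equity: weight = 15.69/32.77 = 0.4788; cost = 12.74%.
Mortgage bonds: weight = 10.54/32.77 = 0.3216; after-tax cost = 6.77% × (1 − 0%) = 6.7700%.
Revolver drawn: weight = 6.54/32.77 = 0.1996; after-tax cost = 8.83% × (1 − 0%) = 8.8300%.
WACC = 0.4788 × 12.7400% + 0.3216 × 6.7700% + 0.1996 × 8.8300% = 10.0395%.

10.04%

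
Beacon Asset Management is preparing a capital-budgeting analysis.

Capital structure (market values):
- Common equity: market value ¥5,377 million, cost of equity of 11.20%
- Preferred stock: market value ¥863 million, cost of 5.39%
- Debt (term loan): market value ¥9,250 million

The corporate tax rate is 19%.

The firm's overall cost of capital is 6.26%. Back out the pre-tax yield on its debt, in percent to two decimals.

Total capital V = 5377 + 863 + 9250 = 15490.
Equity weight = 5377/15490 = 0.3471.
Preferred weight = 863/15490 = 0.0557.
Term loan weight = 9250/15490 = 0.5972.
Equity contribution = 0.3471 × 11.2% = 3.8878%.
Preferred contribution = 0.0557 × 5.39% = 0.3003%.
Remaining for debt = 6.26% − 4.1881% = 2.0719%.
Rd × (1 − 19%) × 0.5972 = 2.0719%  ⇒  Rd = 4.2834%.

4.28%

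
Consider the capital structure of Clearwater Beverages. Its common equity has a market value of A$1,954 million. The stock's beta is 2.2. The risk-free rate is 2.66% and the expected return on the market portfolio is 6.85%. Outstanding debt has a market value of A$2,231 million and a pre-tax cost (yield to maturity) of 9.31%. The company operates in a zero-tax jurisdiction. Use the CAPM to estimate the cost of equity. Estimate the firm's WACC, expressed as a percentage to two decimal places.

10.51%

Market risk premium = 6.85% − 2.66% = 4.19%.
Cost of equity via CAPM: Re = 2.66% + 2.2 × 4.19% = 11.8780%.
Total capital V = 1954 + 2231 = 4185.
Equity: weight = 1954/4185 = 0.4669; cost = 11.878%.
Debt: weight = 2231/4185 = 0.5331; after-tax cost = 9.31% × (1 − 0%) = 9.3100%.
WACC = 0.4669 × 11.8780% + 0.5331 × 9.3100% = 10.5090%.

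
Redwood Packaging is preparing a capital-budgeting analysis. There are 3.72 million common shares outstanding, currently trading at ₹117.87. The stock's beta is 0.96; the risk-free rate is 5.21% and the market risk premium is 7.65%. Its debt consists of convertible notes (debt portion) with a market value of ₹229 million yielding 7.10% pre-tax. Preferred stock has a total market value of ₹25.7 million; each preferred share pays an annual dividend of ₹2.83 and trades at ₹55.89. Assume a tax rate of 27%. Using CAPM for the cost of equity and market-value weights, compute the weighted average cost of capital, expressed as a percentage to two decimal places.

9.84%

Cost of equity via CAPM: Re = 5.21% + 0.96 × 7.65% = 12.5540%.
Cost of preferred: Rp = 2.83 / 55.89 = 5.0635%.
Market value of equity E = 117.87 × 3.72m = 438.4764m.
Total capital V = 438.4764 + 25.7 + 229 = 693.1764.
Equity: weight = 438.4764/693.1764 = 0.6326; cost = 12.554%.
Preferred: weight = 25.7/693.1764 = 0.0371; cost = 5.0635%.
Convertible notes (debt portion): weight = 229/693.1764 = 0.3304; after-tax cost = 7.1% × (1 − 27%) = 5.1830%.
WACC = 0.6326 × 12.5540% + 0.0371 × 5.0635% + 0.3304 × 5.1830% = 9.8412%.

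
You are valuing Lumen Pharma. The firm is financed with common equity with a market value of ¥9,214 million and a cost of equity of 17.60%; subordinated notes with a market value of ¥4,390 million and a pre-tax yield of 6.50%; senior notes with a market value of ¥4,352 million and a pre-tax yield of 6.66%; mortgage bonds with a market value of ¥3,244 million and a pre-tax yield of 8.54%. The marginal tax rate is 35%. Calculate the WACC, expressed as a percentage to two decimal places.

Total capital V = 9214 + 4390 + 4352 + 3244 = 21200.
Equity: weight = 9214/21200 = 0.4346; cost = 17.6%.
Subordinated notes: weight = 4390/21200 = 0.2071; after-tax cost = 6.5% × (1 − 35%) = 4.2250%.
Senior notes: weight = 4352/21200 = 0.2053; after-tax cost = 6.66% × (1 − 35%) = 4.3290%.
Mortgage bonds: weight = 3244/21200 = 0.1530; after-tax cost = 8.54% × (1 − 35%) = 5.5510%.
WACC = 0.4346 × 17.6000% + 0.2071 × 4.2250% + 0.2053 × 4.3290% + 0.1530 × 5.5510% = 10.2623%.

10.26%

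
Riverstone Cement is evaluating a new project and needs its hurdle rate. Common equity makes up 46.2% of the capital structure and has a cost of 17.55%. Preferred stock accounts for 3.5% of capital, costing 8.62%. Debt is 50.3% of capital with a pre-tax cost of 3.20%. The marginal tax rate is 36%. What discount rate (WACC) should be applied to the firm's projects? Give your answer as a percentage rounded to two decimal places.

After-tax cost of debt = 3.2% × (1 − 36%) = 2.0480%.
WACC = 0.462 × 17.5500% + 0.035 × 8.6200% + 0.503 × 2.0480% = 9.4399%.

9.44%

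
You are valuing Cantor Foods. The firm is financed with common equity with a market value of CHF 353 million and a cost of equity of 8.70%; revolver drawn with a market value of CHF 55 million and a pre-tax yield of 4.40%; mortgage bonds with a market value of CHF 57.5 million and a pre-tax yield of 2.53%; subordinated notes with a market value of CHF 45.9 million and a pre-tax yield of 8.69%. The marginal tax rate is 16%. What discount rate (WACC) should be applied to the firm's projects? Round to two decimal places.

7.30%

Total capital V = 353 + 55 + 57.5 + 45.9 = 511.4.
Equity: weight = 353/511.4 = 0.6903; cost = 8.7%.
Revolver drawn: weight = 55/511.4 = 0.1075; after-tax cost = 4.4% × (1 − 16%) = 3.6960%.
Mortgage bonds: weight = 57.5/511.4 = 0.1124; after-tax cost = 2.53% × (1 − 16%) = 2.1252%.
Subordinated notes: weight = 45.9/511.4 = 0.0898; after-tax cost = 8.69% × (1 − 16%) = 7.2996%.
WACC = 0.6903 × 8.7000% + 0.1075 × 3.6960% + 0.1124 × 2.1252% + 0.0898 × 7.2996% = 7.2969%.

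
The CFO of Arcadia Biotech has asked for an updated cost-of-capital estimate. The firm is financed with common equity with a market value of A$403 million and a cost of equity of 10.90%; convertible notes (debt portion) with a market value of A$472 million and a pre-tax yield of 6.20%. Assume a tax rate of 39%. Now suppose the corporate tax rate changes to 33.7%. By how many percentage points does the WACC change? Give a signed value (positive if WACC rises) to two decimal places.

+0.18 pp

Current WACC:
Total capital V = 403 + 472 = 875.
Equity: weight = 403/875 = 0.4606; cost = 10.9%.
Convertible notes (debt portion): weight = 472/875 = 0.5394; after-tax cost = 6.2% × (1 − 39%) = 3.7820%.
WACC = 0.4606 × 10.9000% + 0.5394 × 3.7820% = 7.0603%.
After the change:
Total capital V = 403 + 472 = 875.
Equity: weight = 403/875 = 0.4606; cost = 10.9%.
Convertible notes (debt portion): weight = 472/875 = 0.5394; after-tax cost = 6.2% × (1 − 33.7%) = 4.1106%.
WACC = 0.4606 × 10.9000% + 0.5394 × 4.1106% = 7.2376%.
Change in WACC = 7.2376% − 7.0603% = 0.1773 pp.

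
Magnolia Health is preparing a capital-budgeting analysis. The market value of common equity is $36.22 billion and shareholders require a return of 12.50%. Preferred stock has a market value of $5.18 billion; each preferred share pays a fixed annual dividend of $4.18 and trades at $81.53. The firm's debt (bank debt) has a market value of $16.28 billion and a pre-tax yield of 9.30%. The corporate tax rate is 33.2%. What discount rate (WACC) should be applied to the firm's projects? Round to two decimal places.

10.06%

Cost of preferred: Rp = 4.18 / 81.53 = 5.1269%.
Total capital V = 36.22 + 5.18 + 16.28 = 57.68.
Equity: weight = 36.22/57.68 = 0.6279; cost = 12.5%.
Preferred: weight = 5.18/57.68 = 0.0898; cost = 5.1269%.
Bank debt: weight = 16.28/57.68 = 0.2822; after-tax cost = 9.3% × (1 − 33.2%) = 6.2124%.
WACC = 0.6279 × 12.5000% + 0.0898 × 5.1269% + 0.2822 × 6.2124% = 10.0632%.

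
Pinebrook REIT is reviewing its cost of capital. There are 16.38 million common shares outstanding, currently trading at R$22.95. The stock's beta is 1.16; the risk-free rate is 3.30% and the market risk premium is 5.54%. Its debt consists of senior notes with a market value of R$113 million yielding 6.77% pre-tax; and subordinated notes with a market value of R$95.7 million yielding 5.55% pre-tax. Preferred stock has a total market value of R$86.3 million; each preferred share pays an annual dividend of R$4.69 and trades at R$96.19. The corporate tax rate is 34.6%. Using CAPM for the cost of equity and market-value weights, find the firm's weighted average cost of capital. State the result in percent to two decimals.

7.34%

Cost of equity via CAPM: Re = 3.3% + 1.16 × 5.54% = 9.7264%.
Cost of preferred: Rp = 4.69 / 96.19 = 4.8758%.
Market value of equity E = 22.95 × 16.38m = 375.921m.
Total capital V = 375.921 + 86.3 + 113 + 95.7 = 670.921.
Equity: weight = 375.921/670.921 = 0.5603; cost = 9.7264%.
Preferred: weight = 86.3/670.921 = 0.1286; cost = 4.8758%.
Senior notes: weight = 113/670.921 = 0.1684; after-tax cost = 6.77% × (1 − 34.6%) = 4.4276%.
Subordinated notes: weight = 95.7/670.921 = 0.1426; after-tax cost = 5.55% × (1 − 34.6%) = 3.6297%.
WACC = 0.5603 × 9.7264% + 0.1286 × 4.8758% + 0.1684 × 4.4276% + 0.1426 × 3.6297% = 7.3404%.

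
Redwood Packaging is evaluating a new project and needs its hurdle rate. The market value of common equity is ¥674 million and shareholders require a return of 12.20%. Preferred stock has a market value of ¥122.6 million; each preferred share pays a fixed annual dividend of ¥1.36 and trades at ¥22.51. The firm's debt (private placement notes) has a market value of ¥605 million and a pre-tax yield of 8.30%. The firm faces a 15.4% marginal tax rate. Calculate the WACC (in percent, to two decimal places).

Cost of preferred: Rp = 1.36 / 22.51 = 6.0418%.
Total capital V = 674 + 122.6 + 605 = 1401.6.
Equity: weight = 674/1401.6 = 0.4809; cost = 12.2%.
Preferred: weight = 122.6/1401.6 = 0.0875; cost = 6.0418%.
Private placement notes: weight = 605/1401.6 = 0.4316; after-tax cost = 8.3% × (1 − 15.4%) = 7.0218%.
WACC = 0.4809 × 12.2000% + 0.0875 × 6.0418% + 0.4316 × 7.0218% = 9.4262%.

9.43%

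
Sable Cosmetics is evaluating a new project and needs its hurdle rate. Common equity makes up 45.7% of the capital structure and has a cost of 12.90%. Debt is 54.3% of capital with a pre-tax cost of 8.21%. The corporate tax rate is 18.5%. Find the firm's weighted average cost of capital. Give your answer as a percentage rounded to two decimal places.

After-tax cost of debt = 8.21% × (1 − 18.5%) = 6.6912%.
WACC = 0.457 × 12.9000% + 0.543 × 6.6912% = 9.5286%.

9.53%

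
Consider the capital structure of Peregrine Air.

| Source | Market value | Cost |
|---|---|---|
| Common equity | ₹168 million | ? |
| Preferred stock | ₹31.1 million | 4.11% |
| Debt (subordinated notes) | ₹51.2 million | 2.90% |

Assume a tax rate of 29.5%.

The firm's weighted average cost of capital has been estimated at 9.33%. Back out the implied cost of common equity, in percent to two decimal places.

12.52%

Total capital V = 168 + 31.1 + 51.2 = 250.3.
Equity weight = 168/250.3 = 0.6712.
Preferred weight = 31.1/250.3 = 0.1243.
Subordinated notes weight = 51.2/250.3 = 0.2046.
Debt contribution = 0.2046 × 2.9% × (1 − 29.5%) = 0.4182%.
Preferred contribution = 0.1243 × 4.11% = 0.5107%.
Required equity contribution = 9.33% − 0.9289% = 8.4011%.
Re = 8.4011% / 0.6712 = 12.5167%.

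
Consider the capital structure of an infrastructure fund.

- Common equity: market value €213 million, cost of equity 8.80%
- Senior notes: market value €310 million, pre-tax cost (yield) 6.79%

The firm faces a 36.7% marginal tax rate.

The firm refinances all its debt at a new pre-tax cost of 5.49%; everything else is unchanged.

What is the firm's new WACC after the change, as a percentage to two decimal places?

5.64%

After the change:
Total capital V = 213 + 310 = 523.
Equity: weight = 213/523 = 0.4073; cost = 8.8%.
Senior notes: weight = 310/523 = 0.5927; after-tax cost = 5.49% × (1 − 36.7%) = 3.4752%.
WACC = 0.4073 × 8.8000% + 0.5927 × 3.4752% = 5.6438%.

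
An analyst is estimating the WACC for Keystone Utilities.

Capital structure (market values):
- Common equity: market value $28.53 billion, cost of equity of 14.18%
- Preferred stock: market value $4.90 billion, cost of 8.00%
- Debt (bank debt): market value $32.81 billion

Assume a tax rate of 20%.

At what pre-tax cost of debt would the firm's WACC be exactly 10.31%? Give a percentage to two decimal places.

Total capital V = 28.53 + 4.9 + 32.81 = 66.24.
Equity weight = 28.53/66.24 = 0.4307.
Preferred weight = 4.9/66.24 = 0.0740.
Bank debt weight = 32.81/66.24 = 0.4953.
Equity contribution = 0.4307 × 14.18% = 6.1074%.
Preferred contribution = 0.0740 × 8% = 0.5918%.
Remaining for debt = 10.31% − 6.6992% = 3.6108%.
Rd × (1 − 20%) × 0.4953 = 3.6108%  ⇒  Rd = 9.1123%.

9.11%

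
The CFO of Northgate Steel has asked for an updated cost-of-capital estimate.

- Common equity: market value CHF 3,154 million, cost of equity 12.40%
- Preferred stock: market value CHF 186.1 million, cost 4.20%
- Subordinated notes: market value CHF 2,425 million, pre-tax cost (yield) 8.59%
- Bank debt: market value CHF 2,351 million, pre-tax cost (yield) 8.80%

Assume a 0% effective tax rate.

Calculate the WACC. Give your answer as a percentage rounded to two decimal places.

Total capital V = 3154 + 186.1 + 2425 + 2351 = 8116.1.
Equity: weight = 3154/8116.1 = 0.3886; cost = 12.4%.
Preferred: weight = 186.1/8116.1 = 0.0229; cost = 4.2%.
Subordinated notes: weight = 2425/8116.1 = 0.2988; after-tax cost = 8.59% × (1 − 0%) = 8.5900%.
Bank debt: weight = 2351/8116.1 = 0.2897; after-tax cost = 8.8% × (1 − 0%) = 8.8000%.
WACC = 0.3886 × 12.4000% + 0.0229 × 4.2000% + 0.2988 × 8.5900% + 0.2897 × 8.8000% = 10.0308%.

10.03%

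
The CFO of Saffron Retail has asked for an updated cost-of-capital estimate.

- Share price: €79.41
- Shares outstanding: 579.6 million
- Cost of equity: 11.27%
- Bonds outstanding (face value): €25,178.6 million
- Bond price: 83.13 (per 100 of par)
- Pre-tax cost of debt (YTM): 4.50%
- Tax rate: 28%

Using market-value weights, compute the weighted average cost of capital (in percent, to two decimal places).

8.76%

Market value of equity E = 79.41 × 579.6m = 46026.036m. Market value of debt D = 25178.6m × 83.13/100 = 20930.97018m.
Total capital V = 46026.036 + 20930.97018 = 66957.00618.
Equity: weight = 46026.036/66957.00618 = 0.6874; cost = 11.27%.
Bonds outstanding: weight = 20930.97018/66957.00618 = 0.3126; after-tax cost = 4.5% × (1 − 28%) = 3.2400%.
WACC = 0.6874 × 11.2700% + 0.3126 × 3.2400% = 8.7598%.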